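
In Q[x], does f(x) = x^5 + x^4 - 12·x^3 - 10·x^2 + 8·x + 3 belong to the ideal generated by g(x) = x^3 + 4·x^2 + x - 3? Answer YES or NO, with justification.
YES

In Q[x] the ideal (g) consists of all multiples of g, so f ∈ (g) iff g | f, i.e. iff the remainder of f on division by g is 0. Divide f by g (g is monic, so eliminate the leading term of the running remainder at each step):
  leading term x^5: subtract (x^2)·g(x) = x^5 + 4·x^4 + x^3 - 3·x^2, leaving -3·x^4 - 13·x^3 - 7·x^2 + 8·x + 3
  leading term -3·x^4: subtract (-3·x)·g(x) = -3·x^4 - 12·x^3 - 3·x^2 + 9·x, leaving -x^3 - 4·x^2 - x + 3
  leading term -x^3: subtract (-1)·g(x) = -x^3 - 4·x^2 - x + 3, leaving 0
The remainder is 0, so f(x) = g(x) · h(x) with h(x) = x^2 - 3·x - 1. Hence g | f, i.e. f ∈ (g).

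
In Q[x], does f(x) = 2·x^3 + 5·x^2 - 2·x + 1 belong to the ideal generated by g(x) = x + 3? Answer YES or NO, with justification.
In Q[x] the ideal (g) consists of all multiples of g, so f ∈ (g) iff g | f, i.e. iff the remainder of f on division by g is 0. Divide f by g (g is monic, so eliminate the leading term of the running remainder at each step):
  leading term 2·x^3: subtract (2·x^2)·g(x) = 2·x^3 + 6·x^2, leaving -x^2 - 2·x + 1
  leading term -x^2: subtract (-x)·g(x) = -x^2 - 3·x, leaving x + 1
  leading term x: subtract (1)·g(x) = x + 3, leaving -2
The remainder r(x) = -2 ≠ 0 (and deg r < deg g), so g ∤ f, i.e. f ∉ (g).

Final answer: NO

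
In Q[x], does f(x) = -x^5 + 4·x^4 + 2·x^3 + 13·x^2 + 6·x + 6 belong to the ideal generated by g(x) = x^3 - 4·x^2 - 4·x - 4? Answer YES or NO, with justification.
In Q[x] the ideal (g) consists of all multiples of g, so f ∈ (g) iff g | f, i.e. iff the remainder of f on division by g is 0. Divide f by g (g is monic, so eliminate the leading term of the running remainder at each step):
  leading term -x^5: subtract (-x^2)·g(x) = -x^5 + 4·x^4 + 4·x^3 + 4·x^2, leaving -2·x^3 + 9·x^2 + 6·x + 6
  leading term -2·x^3: subtract (-2)·g(x) = -2·x^3 + 8·x^2 + 8·x + 8, leaving x^2 - 2·x - 2
The remainder r(x) = x^2 - 2·x - 2 ≠ 0 (and deg r < deg g), so g ∤ f, i.e. f ∉ (g).

Final answer: NO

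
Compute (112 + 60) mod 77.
18

Reduce the summands first: 112 ≡ 35 (mod 77), so 112 + 60 ≡ 35 + 60 (mod 77). 35 + 60 = 95; 95 = 1·77 + 18, so (112 + 60) mod 77 = 18.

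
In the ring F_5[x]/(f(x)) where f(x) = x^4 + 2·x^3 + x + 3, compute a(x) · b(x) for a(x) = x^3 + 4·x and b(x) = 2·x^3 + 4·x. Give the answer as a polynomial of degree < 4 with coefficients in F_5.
a · b ≡ 3·x^3 + 4·x^2 + 2·x (mod f(x))

Multiply as integer polynomials: a · b = 2·x^6 + 12·x^4 + 16·x^2. Reducing coefficients mod 5: a · b ≡ 2·x^6 + 2·x^4 + x^2. Now divide by f(x) = x^4 + 2·x^3 + x + 3 in F_5[x], eliminating the leading term at each step:
  leading term 2·x^6: subtract (2·x^2)·f(x) = 2·x^6 + 4·x^5 + 2·x^3 + x^2, leaving x^5 + 2·x^4 + 3·x^3 (coefficients mod 5)
  leading term x^5: subtract (x)·f(x) = x^5 + 2·x^4 + x^2 + 3·x, leaving 3·x^3 + 4·x^2 + 2·x (coefficients mod 5)
The degree is now < 4, so this is the remainder. Hence a · b ≡ 3·x^3 + 4·x^2 + 2·x in F_5[x]/(f).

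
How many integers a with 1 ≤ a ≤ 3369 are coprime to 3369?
The number of a ∈ {1, ..., 3369} with gcd(a, 3369) = 1 is by definition Euler's totient φ(3369). φ is multiplicative, with φ(p^e) = p^e − p^(e−1). Factorise 3369 = 3 · 1123. Then
  φ(3369) = (3 − 1) · (1123 − 1) = 2 · 1122 = 2244.
So there are 2244 such integers.

Final answer: 2244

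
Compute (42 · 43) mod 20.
6

Reduce the factors first: 42 ≡ 2, 43 ≡ 3 (mod 20), so 42 · 43 ≡ 2 · 3 (mod 20). 2 · 3 = 6. Dividing by 20: 6 = 0·20 + 6. So (42 · 43) mod 20 = 6.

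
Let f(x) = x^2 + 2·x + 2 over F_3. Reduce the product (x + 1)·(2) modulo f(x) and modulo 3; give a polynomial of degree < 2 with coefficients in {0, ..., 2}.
a · b ≡ 2·x + 2 (mod f(x))

Multiply as integer polynomials: a · b = 2·x + 2. Reducing coefficients mod 3: a · b ≡ 2·x + 2. This already has degree < 2, so no reduction by f is needed. Hence a · b ≡ 2·x + 2 in F_3[x]/(f).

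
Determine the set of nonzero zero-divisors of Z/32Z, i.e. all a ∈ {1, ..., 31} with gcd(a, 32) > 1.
An element a ∈ Z/32Z (with a ≠ 0) is a zero-divisor iff gcd(a, 32) > 1 (because a is a unit precisely when gcd(a, n) = 1, and in Z/nZ every nonzero, non-unit element is a zero-divisor). Scan a = 1, ..., 31 and keep those with gcd(a, 32) > 1:
  gcd(2, 32) = 2, gcd(4, 32) = 4, gcd(6, 32) = 2, gcd(8, 32) = 8, gcd(10, 32) = 2, gcd(12, 32) = 4, gcd(14, 32) = 2, gcd(16, 32) = 16, gcd(18, 32) = 2, gcd(20, 32) = 4, gcd(22, 32) = 2, gcd(24, 32) = 8, gcd(26, 32) = 2, gcd(28, 32) = 4, gcd(30, 32) = 2.
All other a ∈ {1, ..., 31} have gcd(a, 32) = 1 and are units. So the nonzero zero-divisors are exactly the 15 values of a appearing in this scan.

Final answer: nonzero zero-divisors of Z/32Z = {2, 4, 6, 8, 10, 12, 14, 16, 18, 20, 22, 24, 26, 28, 30}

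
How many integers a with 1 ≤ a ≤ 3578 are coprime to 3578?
1788

The number of a ∈ {1, ..., 3578} with gcd(a, 3578) = 1 is by definition Euler's totient φ(3578). φ is multiplicative, with φ(p^e) = p^e − p^(e−1). Factorise 3578 = 2 · 1789. Then
  φ(3578) = (2 − 1) · (1789 − 1) = 1 · 1788 = 1788.
So there are 1788 such integers.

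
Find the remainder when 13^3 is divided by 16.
Use repeated squaring. Binary(3) = 11. Walk through the bits of the exponent 3 left-to-right: at each bit after the leading one, square the running value, then multiply by 13 if the bit is 1 (always reducing mod 16):
  bit 1 = 1 (leading): start with 13.
  bit 2 = 1: square 13^2 = 169 ≡ 9; bit is 1, so multiply 9·13 = 117 ≡ 5 (mod 16).
Final value: 13^3 ≡ 5 (mod 16).

Final answer: 5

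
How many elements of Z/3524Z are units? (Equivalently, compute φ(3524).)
Z/3524Z has φ(3524) = 1760 units

An element a ∈ Z/3524Z is a unit iff gcd(a, 3524) = 1, so the number of units is φ(3524). φ is multiplicative, with φ(p^e) = p^e − p^(e−1). Factorise 3524 = 2^2 · 881. Then
  φ(3524) = (2^2 − 2^1) · (881 − 1) = 2 · 880 = 1760.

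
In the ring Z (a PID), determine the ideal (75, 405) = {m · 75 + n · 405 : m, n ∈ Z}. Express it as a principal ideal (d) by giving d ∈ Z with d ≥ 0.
(75, 405) = (15); d = 15

In the PID Z, (a, b) is generated by gcd(a, b). Compute gcd(405, 75) with the extended Euclidean algorithm, tracking rows (r, s, t) with s·405 + t·75 = r:
  row A: (405, 1, 0)   [1·405 + 0·75 = 405]
  row B: (75, 0, 1)   [0·405 + 1·75 = 75]
  405 = 5·75 + 30   → row C = row A − 5·row B = (30, 1, −5)   [check: 1·405 − 5·75 = 30]
  75 = 2·30 + 15   → row D = row B − 2·row C = (15, −2, 11)   [check: −2·405 + 11·75 = 15]
  30 = 2·15 + 0   → remainder 0, stop. gcd = 15 (last nonzero row D).
So gcd(75, 405) = 15, with Bézout identity −2·405 + 11·75 = 15. Containment (⊇): the Bézout identity exhibits 15 as an element of (75, 405), giving (15) ⊆ (75, 405). Containment (⊆): since 15 | 75 and 15 | 405 (75 = 15·5, 405 = 15·27), every Z-linear combination of 75 and 405 is divisible by 15, so (75, 405) ⊆ (15). Therefore (75, 405) = (15), d = 15.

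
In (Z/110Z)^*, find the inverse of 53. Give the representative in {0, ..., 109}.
Apply the extended Euclidean algorithm to (110, 53), tracking rows (r, s, t) with s·110 + t·53 = r. Each division r_prev = q·r_cur + r_new produces the new row as (previous row) − q·(current row):
  row A: (110, 1, 0)   [1·110 + 0·53 = 110]
  row B: (53, 0, 1)   [0·110 + 1·53 = 53]
  110 = 2·53 + 4   → row C = row A − 2·row B = (4, 1, −2)   [check: 1·110 − 2·53 = 4]
  53 = 13·4 + 1   → row D = row B − 13·row C = (1, −13, 27)   [check: −13·110 + 27·53 = 1]
  4 = 4·1 + 0   → remainder 0, stop. gcd = 1 (last nonzero row D).
The gcd is 1, so 53 is invertible mod 110. The last nonzero row gives −13·110 + 27·53 = 1, so t = 27. So 53^(−1) ≡ 27 (mod 110). Verify: 53 · 27 = 1431 ≡ 1 (mod 110). ✓

Final answer: 53^(−1) ≡ 27 (mod 110)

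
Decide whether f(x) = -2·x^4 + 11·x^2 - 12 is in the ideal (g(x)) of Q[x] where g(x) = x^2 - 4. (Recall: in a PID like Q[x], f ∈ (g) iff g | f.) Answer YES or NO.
In Q[x] the ideal (g) consists of all multiples of g, so f ∈ (g) iff g | f, i.e. iff the remainder of f on division by g is 0. Divide f by g (g is monic, so eliminate the leading term of the running remainder at each step):
  leading term -2·x^4: subtract (-2·x^2)·g(x) = -2·x^4 + 8·x^2, leaving 3·x^2 - 12
  leading term 3·x^2: subtract (3)·g(x) = 3·x^2 - 12, leaving 0
The remainder is 0, so f(x) = g(x) · h(x) with h(x) = 3 - 2·x^2. Hence g | f, i.e. f ∈ (g).

Final answer: YES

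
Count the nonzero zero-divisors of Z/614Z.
Z/614Z has 307 nonzero zero-divisors

In Z/614Z each nonzero element is either a unit (gcd with 614 is 1) or a zero-divisor (gcd > 1). The number of units is φ(614): factorise 614 = 2 · 307, so φ(614) = (2 − 1) · (307 − 1) = 1 · 306 = 306. The nonzero elements number 614 − 1 = 613. Hence the nonzero zero-divisors number 613 − 306 = 307.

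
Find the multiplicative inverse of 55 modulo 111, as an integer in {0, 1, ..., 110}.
55^(−1) ≡ 109 (mod 111)

Apply the extended Euclidean algorithm to (111, 55), tracking rows (r, s, t) with s·111 + t·55 = r. Each division r_prev = q·r_cur + r_new produces the new row as (previous row) − q·(current row):
  row A: (111, 1, 0)   [1·111 + 0·55 = 111]
  row B: (55, 0, 1)   [0·111 + 1·55 = 55]
  111 = 2·55 + 1   → row C = row A − 2·row B = (1, 1, −2)   [check: 1·111 − 2·55 = 1]
  55 = 55·1 + 0   → remainder 0, stop. gcd = 1 (last nonzero row C).
The gcd is 1, so 55 is invertible mod 111. The last nonzero row gives 1·111 − 2·55 = 1, so t = −2. So 55^(−1) ≡ −2 ≡ 109 (mod 111). Verify: 55 · 109 = 5995 ≡ 1 (mod 111). ✓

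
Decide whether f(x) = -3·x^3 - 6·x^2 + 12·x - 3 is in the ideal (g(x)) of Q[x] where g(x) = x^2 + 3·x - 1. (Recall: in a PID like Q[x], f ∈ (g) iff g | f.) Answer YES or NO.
In Q[x] the ideal (g) consists of all multiples of g, so f ∈ (g) iff g | f, i.e. iff the remainder of f on division by g is 0. Divide f by g (g is monic, so eliminate the leading term of the running remainder at each step):
  leading term -3·x^3: subtract (-3·x)·g(x) = -3·x^3 - 9·x^2 + 3·x, leaving 3·x^2 + 9·x - 3
  leading term 3·x^2: subtract (3)·g(x) = 3·x^2 + 9·x - 3, leaving 0
The remainder is 0, so f(x) = g(x) · h(x) with h(x) = 3 - 3·x. Hence g | f, i.e. f ∈ (g).

Final answer: YES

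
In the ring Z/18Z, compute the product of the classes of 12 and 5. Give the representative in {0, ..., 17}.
6

Both factors are already reduced mod 18. 12 · 5 = 60. Dividing by 18: 60 = 3·18 + 6. So (12 · 5) mod 18 = 6.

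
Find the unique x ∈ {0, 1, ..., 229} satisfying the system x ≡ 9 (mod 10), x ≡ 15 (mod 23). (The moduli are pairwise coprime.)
The moduli 10, 23 are pairwise coprime, so by the CRT there is a unique solution mod 10·23 = 230.
Solve by successive substitution. Start with x ≡ 9 (mod 10).
  Combine with x ≡ 15 (mod 23): write x = 9 + 10·t and require 9 + 10·t ≡ 15 (mod 23), i.e. 10·t ≡ 15 − 9 ≡ 6 (mod 23). Since 10^(−1) ≡ 7 (mod 23), t ≡ 7·6 ≡ 19 (mod 23). So x ≡ 9 + 10·19 = 199 (mod 230).
Unique solution in [0, 230): x = 199.

Final answer: x ≡ 199 (mod 230); the representative in [0, 230) is 199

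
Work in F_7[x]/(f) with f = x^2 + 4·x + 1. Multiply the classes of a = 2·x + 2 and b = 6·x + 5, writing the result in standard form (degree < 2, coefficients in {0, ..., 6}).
a · b ≡ 2·x + 5 (mod f(x))

Multiply as integer polynomials: a · b = 12·x^2 + 22·x + 10. Reducing coefficients mod 7: a · b ≡ 5·x^2 + x + 3. Now divide by f(x) = x^2 + 4·x + 1 in F_7[x], eliminating the leading term at each step:
  leading term 5·x^2: subtract (5)·f(x) = 5·x^2 + 6·x + 5, leaving 2·x + 5 (coefficients mod 7)
The degree is now < 2, so this is the remainder. Hence a · b ≡ 2·x + 5 in F_7[x]/(f).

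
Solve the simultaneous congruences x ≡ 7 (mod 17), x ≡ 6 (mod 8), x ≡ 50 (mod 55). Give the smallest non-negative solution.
x ≡ 2030 (mod 7480); the representative in [0, 7480) is 2030

The moduli 17, 8, 55 are pairwise coprime, so by the CRT there is a unique solution mod 17·8·55 = 7480.
Solve by successive substitution. Start with x ≡ 7 (mod 17).
  Combine with x ≡ 6 (mod 8): write x = 7 + 17·t and require 7 + 17·t ≡ 6 (mod 8), i.e. 17·t ≡ 6 − 7 ≡ 7 (mod 8). Since 17^(−1) ≡ 1 (mod 8) (17 ≡ 1 (mod 8)), t ≡ 1·7 ≡ 7 (mod 8). So x ≡ 7 + 17·7 = 126 (mod 136).
  Combine with x ≡ 50 (mod 55): write x = 126 + 136·t and require 126 + 136·t ≡ 50 (mod 55), i.e. 136·t ≡ 50 − 126 ≡ 34 (mod 55). Since 136^(−1) ≡ 36 (mod 55) (136 ≡ 26 (mod 55)), t ≡ 36·34 ≡ 14 (mod 55). So x ≡ 126 + 136·14 = 2030 (mod 7480).
Unique solution in [0, 7480): x = 2030.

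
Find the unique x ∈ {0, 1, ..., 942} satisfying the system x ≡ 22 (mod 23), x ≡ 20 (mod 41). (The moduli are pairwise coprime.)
x ≡ 758 (mod 943); the representative in [0, 943) is 758

The moduli 23, 41 are pairwise coprime, so by the CRT there is a unique solution mod 23·41 = 943.
Solve by successive substitution. Start with x ≡ 22 (mod 23).
  Combine with x ≡ 20 (mod 41): write x = 22 + 23·t and require 22 + 23·t ≡ 20 (mod 41), i.e. 23·t ≡ 20 − 22 ≡ 39 (mod 41). Since 23^(−1) ≡ 25 (mod 41), t ≡ 25·39 ≡ 32 (mod 41). So x ≡ 22 + 23·32 = 758 (mod 943).
Unique solution in [0, 943): x = 758.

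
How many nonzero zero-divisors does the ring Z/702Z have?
In Z/702Z each nonzero element is either a unit (gcd with 702 is 1) or a zero-divisor (gcd > 1). The number of units is φ(702): factorise 702 = 2 · 3^3 · 13, so φ(702) = (2 − 1) · (3^3 − 3^2) · (13 − 1) = 1 · 18 · 12 = 216. The nonzero elements number 702 − 1 = 701. Hence the nonzero zero-divisors number 701 − 216 = 485.

Final answer: Z/702Z has 485 nonzero zero-divisors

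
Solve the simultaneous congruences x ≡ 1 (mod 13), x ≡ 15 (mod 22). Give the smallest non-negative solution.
x ≡ 235 (mod 286); the representative in [0, 286) is 235

The moduli 13, 22 are pairwise coprime, so by the CRT there is a unique solution mod 13·22 = 286.
Solve by successive substitution. Start with x ≡ 1 (mod 13).
  Combine with x ≡ 15 (mod 22): write x = 1 + 13·t and require 1 + 13·t ≡ 15 (mod 22), i.e. 13·t ≡ 15 − 1 ≡ 14 (mod 22). Since 13^(−1) ≡ 17 (mod 22), t ≡ 17·14 ≡ 18 (mod 22). So x ≡ 1 + 13·18 = 235 (mod 286).
Unique solution in [0, 286): x = 235.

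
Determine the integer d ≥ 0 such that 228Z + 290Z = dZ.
In the PID Z, (a, b) is generated by gcd(a, b). Compute gcd(290, 228) with the extended Euclidean algorithm, tracking rows (r, s, t) with s·290 + t·228 = r:
  row A: (290, 1, 0)   [1·290 + 0·228 = 290]
  row B: (228, 0, 1)   [0·290 + 1·228 = 228]
  290 = 1·228 + 62   → row C = row A − 1·row B = (62, 1, −1)   [check: 1·290 − 1·228 = 62]
  228 = 3·62 + 42   → row D = row B − 3·row C = (42, −3, 4)   [check: −3·290 + 4·228 = 42]
  62 = 1·42 + 20   → row E = row C − 1·row D = (20, 4, −5)   [check: 4·290 − 5·228 = 20]
  42 = 2·20 + 2   → row F = row D − 2·row E = (2, −11, 14)   [check: −11·290 + 14·228 = 2]
  20 = 10·2 + 0   → remainder 0, stop. gcd = 2 (last nonzero row F).
So gcd(228, 290) = 2, with Bézout identity −11·290 + 14·228 = 2. Containment (⊇): the Bézout identity exhibits 2 as an element of (228, 290), giving (2) ⊆ (228, 290). Containment (⊆): since 2 | 228 and 2 | 290 (228 = 2·114, 290 = 2·145), every Z-linear combination of 228 and 290 is divisible by 2, so (228, 290) ⊆ (2). Therefore (228, 290) = (2), d = 2.

Final answer: (228, 290) = (2); d = 2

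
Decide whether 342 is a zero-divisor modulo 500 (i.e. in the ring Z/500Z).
gcd(342, 500) = 2 > 1, so 342 is not a unit in Z/500Z. In Z/nZ every nonzero non-unit is a zero-divisor: explicitly, take b = 500/gcd = 250 ≠ 0 (mod 500); then 342·250 = 85500 = 171·500, i.e. 342·250 ≡ 0 (mod 500). So 342 is a zero-divisor.

Final answer: YES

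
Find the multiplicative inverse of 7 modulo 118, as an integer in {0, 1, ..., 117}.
Apply the extended Euclidean algorithm to (118, 7), tracking rows (r, s, t) with s·118 + t·7 = r. Each division r_prev = q·r_cur + r_new produces the new row as (previous row) − q·(current row):
  row A: (118, 1, 0)   [1·118 + 0·7 = 118]
  row B: (7, 0, 1)   [0·118 + 1·7 = 7]
  118 = 16·7 + 6   → row C = row A − 16·row B = (6, 1, −16)   [check: 1·118 − 16·7 = 6]
  7 = 1·6 + 1   → row D = row B − 1·row C = (1, −1, 17)   [check: −1·118 + 17·7 = 1]
  6 = 6·1 + 0   → remainder 0, stop. gcd = 1 (last nonzero row D).
The gcd is 1, so 7 is invertible mod 118. The last nonzero row gives −1·118 + 17·7 = 1, so t = 17. So 7^(−1) ≡ 17 (mod 118). Verify: 7 · 17 = 119 ≡ 1 (mod 118). ✓

Final answer: 7^(−1) ≡ 17 (mod 118)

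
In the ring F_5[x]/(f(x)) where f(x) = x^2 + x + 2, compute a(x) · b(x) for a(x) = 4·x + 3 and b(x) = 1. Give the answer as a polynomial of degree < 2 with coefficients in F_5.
a · b ≡ 4·x + 3 (mod f(x))

Multiply as integer polynomials: a · b = 4·x + 3. Reducing coefficients mod 5: a · b ≡ 4·x + 3. This already has degree < 2, so no reduction by f is needed. Hence a · b ≡ 4·x + 3 in F_5[x]/(f).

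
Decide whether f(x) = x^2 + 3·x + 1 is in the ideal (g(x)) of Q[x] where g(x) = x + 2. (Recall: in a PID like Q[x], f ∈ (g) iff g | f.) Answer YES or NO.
NO

In Q[x] the ideal (g) consists of all multiples of g, so f ∈ (g) iff g | f, i.e. iff the remainder of f on division by g is 0. Divide f by g (g is monic, so eliminate the leading term of the running remainder at each step):
  leading term x^2: subtract (x)·g(x) = x^2 + 2·x, leaving x + 1
  leading term x: subtract (1)·g(x) = x + 2, leaving -1
The remainder r(x) = -1 ≠ 0 (and deg r < deg g), so g ∤ f, i.e. f ∉ (g).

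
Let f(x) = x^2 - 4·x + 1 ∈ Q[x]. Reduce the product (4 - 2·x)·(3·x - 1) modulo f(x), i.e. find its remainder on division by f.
a · b ≡ 2 - 10·x (mod f(x))

First multiply in Q[x] without reducing: a · b = -6·x^2 + 14·x - 4. Now divide by f(x) = x^2 - 4·x + 1, eliminating the leading term at each step:
  leading term -6·x^2: subtract (-6)·f(x) = -6·x^2 + 24·x - 6, leaving 2 - 10·x
The degree is now < 2, so this is the remainder. Hence a · b ≡ 2 - 10·x in Q[x]/(f).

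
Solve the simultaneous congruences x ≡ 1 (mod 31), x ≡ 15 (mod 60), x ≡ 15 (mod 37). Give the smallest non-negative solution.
The moduli 31, 60, 37 are pairwise coprime, so by the CRT there is a unique solution mod 31·60·37 = 68820.
Solve by successive substitution. Start with x ≡ 1 (mod 31).
  Combine with x ≡ 15 (mod 60): write x = 1 + 31·t and require 1 + 31·t ≡ 15 (mod 60), i.e. 31·t ≡ 15 − 1 ≡ 14 (mod 60). Since 31^(−1) ≡ 31 (mod 60), t ≡ 31·14 ≡ 14 (mod 60). So x ≡ 1 + 31·14 = 435 (mod 1860).
  Combine with x ≡ 15 (mod 37): write x = 435 + 1860·t and require 435 + 1860·t ≡ 15 (mod 37), i.e. 1860·t ≡ 15 − 435 ≡ 24 (mod 37). Since 1860^(−1) ≡ 26 (mod 37) (1860 ≡ 10 (mod 37)), t ≡ 26·24 ≡ 32 (mod 37). So x ≡ 435 + 1860·32 = 59955 (mod 68820).
Unique solution in [0, 68820): x = 59955.

Final answer: x ≡ 59955 (mod 68820); the representative in [0, 68820) is 59955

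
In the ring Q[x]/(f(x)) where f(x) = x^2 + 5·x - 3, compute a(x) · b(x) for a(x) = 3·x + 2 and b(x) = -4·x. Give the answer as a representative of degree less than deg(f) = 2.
First multiply in Q[x] without reducing: a · b = -12·x^2 - 8·x. Now divide by f(x) = x^2 + 5·x - 3, eliminating the leading term at each step:
  leading term -12·x^2: subtract (-12)·f(x) = -12·x^2 - 60·x + 36, leaving 52·x - 36
The degree is now < 2, so this is the remainder. Hence a · b ≡ 52·x - 36 in Q[x]/(f).

Final answer: a · b ≡ 52·x - 36 (mod f(x))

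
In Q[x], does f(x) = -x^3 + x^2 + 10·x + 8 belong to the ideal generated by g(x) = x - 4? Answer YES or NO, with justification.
In Q[x] the ideal (g) consists of all multiples of g, so f ∈ (g) iff g | f, i.e. iff the remainder of f on division by g is 0. Divide f by g (g is monic, so eliminate the leading term of the running remainder at each step):
  leading term -x^3: subtract (-x^2)·g(x) = -x^3 + 4·x^2, leaving -3·x^2 + 10·x + 8
  leading term -3·x^2: subtract (-3·x)·g(x) = -3·x^2 + 12·x, leaving 8 - 2·x
  leading term -2·x: subtract (-2)·g(x) = 8 - 2·x, leaving 0
The remainder is 0, so f(x) = g(x) · h(x) with h(x) = -x^2 - 3·x - 2. Hence g | f, i.e. f ∈ (g).

Final answer: YES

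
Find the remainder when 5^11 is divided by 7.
3

Use repeated squaring. Binary(11) = 1011. Walk through the bits of the exponent 11 left-to-right: at each bit after the leading one, square the running value, then multiply by 5 if the bit is 1 (always reducing mod 7):
  bit 1 = 1 (leading): start with 5.
  bit 2 = 0: square 5^2 = 25 ≡ 4 (mod 7).
  bit 3 = 1: square 4^2 = 16 ≡ 2; bit is 1, so multiply 2·5 = 10 ≡ 3 (mod 7).
  bit 4 = 1: square 3^2 = 9 ≡ 2; bit is 1, so multiply 2·5 = 10 ≡ 3 (mod 7).
Final value: 5^11 ≡ 3 (mod 7).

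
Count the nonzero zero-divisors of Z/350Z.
Z/350Z has 229 nonzero zero-divisors

In Z/350Z each nonzero element is either a unit (gcd with 350 is 1) or a zero-divisor (gcd > 1). The number of units is φ(350): factorise 350 = 2 · 5^2 · 7, so φ(350) = (2 − 1) · (5^2 − 5^1) · (7 − 1) = 1 · 20 · 6 = 120. The nonzero elements number 350 − 1 = 349. Hence the nonzero zero-divisors number 349 − 120 = 229.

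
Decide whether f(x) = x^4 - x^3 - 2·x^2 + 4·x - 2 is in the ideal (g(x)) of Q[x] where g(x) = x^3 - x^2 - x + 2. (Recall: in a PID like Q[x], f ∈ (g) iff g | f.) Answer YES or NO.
NO

In Q[x] the ideal (g) consists of all multiples of g, so f ∈ (g) iff g | f, i.e. iff the remainder of f on division by g is 0. Divide f by g (g is monic, so eliminate the leading term of the running remainder at each step):
  leading term x^4: subtract (x)·g(x) = x^4 - x^3 - x^2 + 2·x, leaving -x^2 + 2·x - 2
The remainder r(x) = -x^2 + 2·x - 2 ≠ 0 (and deg r < deg g), so g ∤ f, i.e. f ∉ (g).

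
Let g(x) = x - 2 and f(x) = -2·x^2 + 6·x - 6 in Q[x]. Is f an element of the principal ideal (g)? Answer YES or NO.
NO

In Q[x] the ideal (g) consists of all multiples of g, so f ∈ (g) iff g | f, i.e. iff the remainder of f on division by g is 0. Divide f by g (g is monic, so eliminate the leading term of the running remainder at each step):
  leading term -2·x^2: subtract (-2·x)·g(x) = -2·x^2 + 4·x, leaving 2·x - 6
  leading term 2·x: subtract (2)·g(x) = 2·x - 4, leaving -2
The remainder r(x) = -2 ≠ 0 (and deg r < deg g), so g ∤ f, i.e. f ∉ (g).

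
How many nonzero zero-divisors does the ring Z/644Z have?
Z/644Z has 379 nonzero zero-divisors

In Z/644Z each nonzero element is either a unit (gcd with 644 is 1) or a zero-divisor (gcd > 1). The number of units is φ(644): factorise 644 = 2^2 · 7 · 23, so φ(644) = (2^2 − 2^1) · (7 − 1) · (23 − 1) = 2 · 6 · 22 = 264. The nonzero elements number 644 − 1 = 643. Hence the nonzero zero-divisors number 643 − 264 = 379.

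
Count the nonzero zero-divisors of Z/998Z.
In Z/998Z each nonzero element is either a unit (gcd with 998 is 1) or a zero-divisor (gcd > 1). The number of units is φ(998): factorise 998 = 2 · 499, so φ(998) = (2 − 1) · (499 − 1) = 1 · 498 = 498. The nonzero elements number 998 − 1 = 997. Hence the nonzero zero-divisors number 997 − 498 = 499.

Final answer: Z/998Z has 499 nonzero zero-divisors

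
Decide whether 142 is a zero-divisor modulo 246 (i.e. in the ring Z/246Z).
gcd(142, 246) = 2 > 1, so 142 is not a unit in Z/246Z. In Z/nZ every nonzero non-unit is a zero-divisor: explicitly, take b = 246/gcd = 123 ≠ 0 (mod 246); then 142·123 = 17466 = 71·246, i.e. 142·123 ≡ 0 (mod 246). So 142 is a zero-divisor.

Final answer: YES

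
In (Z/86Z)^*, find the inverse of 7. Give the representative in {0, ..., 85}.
7^(−1) ≡ 37 (mod 86)

Apply the extended Euclidean algorithm to (86, 7), tracking rows (r, s, t) with s·86 + t·7 = r. Each division r_prev = q·r_cur + r_new produces the new row as (previous row) − q·(current row):
  row A: (86, 1, 0)   [1·86 + 0·7 = 86]
  row B: (7, 0, 1)   [0·86 + 1·7 = 7]
  86 = 12·7 + 2   → row C = row A − 12·row B = (2, 1, −12)   [check: 1·86 − 12·7 = 2]
  7 = 3·2 + 1   → row D = row B − 3·row C = (1, −3, 37)   [check: −3·86 + 37·7 = 1]
  2 = 2·1 + 0   → remainder 0, stop. gcd = 1 (last nonzero row D).
The gcd is 1, so 7 is invertible mod 86. The last nonzero row gives −3·86 + 37·7 = 1, so t = 37. So 7^(−1) ≡ 37 (mod 86). Verify: 7 · 37 = 259 ≡ 1 (mod 86). ✓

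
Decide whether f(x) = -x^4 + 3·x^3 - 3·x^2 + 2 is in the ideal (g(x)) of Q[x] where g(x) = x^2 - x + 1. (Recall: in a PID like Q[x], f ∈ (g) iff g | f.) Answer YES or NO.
In Q[x] the ideal (g) consists of all multiples of g, so f ∈ (g) iff g | f, i.e. iff the remainder of f on division by g is 0. Divide f by g (g is monic, so eliminate the leading term of the running remainder at each step):
  leading term -x^4: subtract (-x^2)·g(x) = -x^4 + x^3 - x^2, leaving 2·x^3 - 2·x^2 + 2
  leading term 2·x^3: subtract (2·x)·g(x) = 2·x^3 - 2·x^2 + 2·x, leaving 2 - 2·x
The remainder r(x) = 2 - 2·x ≠ 0 (and deg r < deg g), so g ∤ f, i.e. f ∉ (g).

Final answer: NO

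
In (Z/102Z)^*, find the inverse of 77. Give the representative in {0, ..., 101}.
77^(−1) ≡ 53 (mod 102)

Apply the extended Euclidean algorithm to (102, 77), tracking rows (r, s, t) with s·102 + t·77 = r. Each division r_prev = q·r_cur + r_new produces the new row as (previous row) − q·(current row):
  row A: (102, 1, 0)   [1·102 + 0·77 = 102]
  row B: (77, 0, 1)   [0·102 + 1·77 = 77]
  102 = 1·77 + 25   → row C = row A − 1·row B = (25, 1, −1)   [check: 1·102 − 1·77 = 25]
  77 = 3·25 + 2   → row D = row B − 3·row C = (2, −3, 4)   [check: −3·102 + 4·77 = 2]
  25 = 12·2 + 1   → row E = row C − 12·row D = (1, 37, −49)   [check: 37·102 − 49·77 = 1]
  2 = 2·1 + 0   → remainder 0, stop. gcd = 1 (last nonzero row E).
The gcd is 1, so 77 is invertible mod 102. The last nonzero row gives 37·102 − 49·77 = 1, so t = −49. So 77^(−1) ≡ −49 ≡ 53 (mod 102). Verify: 77 · 53 = 4081 ≡ 1 (mod 102). ✓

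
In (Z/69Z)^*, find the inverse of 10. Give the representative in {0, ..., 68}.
Apply the extended Euclidean algorithm to (69, 10), tracking rows (r, s, t) with s·69 + t·10 = r. Each division r_prev = q·r_cur + r_new produces the new row as (previous row) − q·(current row):
  row A: (69, 1, 0)   [1·69 + 0·10 = 69]
  row B: (10, 0, 1)   [0·69 + 1·10 = 10]
  69 = 6·10 + 9   → row C = row A − 6·row B = (9, 1, −6)   [check: 1·69 − 6·10 = 9]
  10 = 1·9 + 1   → row D = row B − 1·row C = (1, −1, 7)   [check: −1·69 + 7·10 = 1]
  9 = 9·1 + 0   → remainder 0, stop. gcd = 1 (last nonzero row D).
The gcd is 1, so 10 is invertible mod 69. The last nonzero row gives −1·69 + 7·10 = 1, so t = 7. So 10^(−1) ≡ 7 (mod 69). Verify: 10 · 7 = 70 ≡ 1 (mod 69). ✓

Final answer: 10^(−1) ≡ 7 (mod 69)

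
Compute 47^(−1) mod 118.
Apply the extended Euclidean algorithm to (118, 47), tracking rows (r, s, t) with s·118 + t·47 = r. Each division r_prev = q·r_cur + r_new produces the new row as (previous row) − q·(current row):
  row A: (118, 1, 0)   [1·118 + 0·47 = 118]
  row B: (47, 0, 1)   [0·118 + 1·47 = 47]
  118 = 2·47 + 24   → row C = row A − 2·row B = (24, 1, −2)   [check: 1·118 − 2·47 = 24]
  47 = 1·24 + 23   → row D = row B − 1·row C = (23, −1, 3)   [check: −1·118 + 3·47 = 23]
  24 = 1·23 + 1   → row E = row C − 1·row D = (1, 2, −5)   [check: 2·118 − 5·47 = 1]
  23 = 23·1 + 0   → remainder 0, stop. gcd = 1 (last nonzero row E).
The gcd is 1, so 47 is invertible mod 118. The last nonzero row gives 2·118 − 5·47 = 1, so t = −5. So 47^(−1) ≡ −5 ≡ 113 (mod 118). Verify: 47 · 113 = 5311 ≡ 1 (mod 118). ✓

Final answer: 47^(−1) ≡ 113 (mod 118)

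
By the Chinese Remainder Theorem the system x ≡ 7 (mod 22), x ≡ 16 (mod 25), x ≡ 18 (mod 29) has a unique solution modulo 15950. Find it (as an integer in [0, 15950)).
x ≡ 5441 (mod 15950); the representative in [0, 15950) is 5441

The moduli 22, 25, 29 are pairwise coprime, so by the CRT there is a unique solution mod 22·25·29 = 15950.
Solve by successive substitution. Start with x ≡ 7 (mod 22).
  Combine with x ≡ 16 (mod 25): write x = 7 + 22·t and require 7 + 22·t ≡ 16 (mod 25), i.e. 22·t ≡ 16 − 7 ≡ 9 (mod 25). Since 22^(−1) ≡ 8 (mod 25), t ≡ 8·9 ≡ 22 (mod 25). So x ≡ 7 + 22·22 = 491 (mod 550).
  Combine with x ≡ 18 (mod 29): write x = 491 + 550·t and require 491 + 550·t ≡ 18 (mod 29), i.e. 550·t ≡ 18 − 491 ≡ 20 (mod 29). Since 550^(−1) ≡ 28 (mod 29) (550 ≡ 28 (mod 29)), t ≡ 28·20 ≡ 9 (mod 29). So x ≡ 491 + 550·9 = 5441 (mod 15950).
Unique solution in [0, 15950): x = 5441.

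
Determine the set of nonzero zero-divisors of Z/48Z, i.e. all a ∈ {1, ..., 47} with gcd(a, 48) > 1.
An element a ∈ Z/48Z (with a ≠ 0) is a zero-divisor iff gcd(a, 48) > 1 (because a is a unit precisely when gcd(a, n) = 1, and in Z/nZ every nonzero, non-unit element is a zero-divisor). Scan a = 1, ..., 47 and keep those with gcd(a, 48) > 1:
  gcd(2, 48) = 2, gcd(3, 48) = 3, gcd(4, 48) = 4, gcd(6, 48) = 6, gcd(8, 48) = 8, gcd(9, 48) = 3, gcd(10, 48) = 2, gcd(12, 48) = 12, gcd(14, 48) = 2, gcd(15, 48) = 3, gcd(16, 48) = 16, gcd(18, 48) = 6, gcd(20, 48) = 4, gcd(21, 48) = 3, gcd(22, 48) = 2, gcd(24, 48) = 24, gcd(26, 48) = 2, gcd(27, 48) = 3, gcd(28, 48) = 4, gcd(30, 48) = 6, gcd(32, 48) = 16, gcd(33, 48) = 3, gcd(34, 48) = 2, gcd(36, 48) = 12, gcd(38, 48) = 2, gcd(39, 48) = 3, gcd(40, 48) = 8, gcd(42, 48) = 6, gcd(44, 48) = 4, gcd(45, 48) = 3, gcd(46, 48) = 2.
All other a ∈ {1, ..., 47} have gcd(a, 48) = 1 and are units. So the nonzero zero-divisors are exactly the 31 values of a appearing in this scan.

Final answer: nonzero zero-divisors of Z/48Z = {2, 3, 4, 6, 8, 9, 10, 12, 14, 15, 16, 18, 20, 21, 22, 24, 26, 27, 28, 30, 32, 33, 34, 36, 38, 39, 40, 42, 44, 45, 46}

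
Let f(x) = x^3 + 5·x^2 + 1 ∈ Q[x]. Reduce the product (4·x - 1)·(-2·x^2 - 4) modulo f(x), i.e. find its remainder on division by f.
First multiply in Q[x] without reducing: a · b = -8·x^3 + 2·x^2 - 16·x + 4. Now divide by f(x) = x^3 + 5·x^2 + 1, eliminating the leading term at each step:
  leading term -8·x^3: subtract (-8)·f(x) = -8·x^3 - 40·x^2 - 8, leaving 42·x^2 - 16·x + 12
The degree is now < 3, so this is the remainder. Hence a · b ≡ 42·x^2 - 16·x + 12 in Q[x]/(f).

Final answer: a · b ≡ 42·x^2 - 16·x + 12 (mod f(x))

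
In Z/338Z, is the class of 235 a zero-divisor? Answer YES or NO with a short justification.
gcd(235, 338) = 1, so 235 is a unit in Z/338Z (it has a multiplicative inverse). A unit cannot be a zero-divisor: if 235·b ≡ 0 then multiplying both sides by 235^(−1) gives b ≡ 0. So 235 is not a zero-divisor.

Final answer: NO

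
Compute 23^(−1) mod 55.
Apply the extended Euclidean algorithm to (55, 23), tracking rows (r, s, t) with s·55 + t·23 = r. Each division r_prev = q·r_cur + r_new produces the new row as (previous row) − q·(current row):
  row A: (55, 1, 0)   [1·55 + 0·23 = 55]
  row B: (23, 0, 1)   [0·55 + 1·23 = 23]
  55 = 2·23 + 9   → row C = row A − 2·row B = (9, 1, −2)   [check: 1·55 − 2·23 = 9]
  23 = 2·9 + 5   → row D = row B − 2·row C = (5, −2, 5)   [check: −2·55 + 5·23 = 5]
  9 = 1·5 + 4   → row E = row C − 1·row D = (4, 3, −7)   [check: 3·55 − 7·23 = 4]
  5 = 1·4 + 1   → row F = row D − 1·row E = (1, −5, 12)   [check: −5·55 + 12·23 = 1]
  4 = 4·1 + 0   → remainder 0, stop. gcd = 1 (last nonzero row F).
The gcd is 1, so 23 is invertible mod 55. The last nonzero row gives −5·55 + 12·23 = 1, so t = 12. So 23^(−1) ≡ 12 (mod 55). Verify: 23 · 12 = 276 ≡ 1 (mod 55). ✓

Final answer: 23^(−1) ≡ 12 (mod 55)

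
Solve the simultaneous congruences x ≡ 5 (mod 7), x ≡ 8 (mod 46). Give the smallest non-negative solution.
x ≡ 54 (mod 322); the representative in [0, 322) is 54

The moduli 7, 46 are pairwise coprime, so by the CRT there is a unique solution mod 7·46 = 322.
Solve by successive substitution. Start with x ≡ 5 (mod 7).
  Combine with x ≡ 8 (mod 46): write x = 5 + 7·t and require 5 + 7·t ≡ 8 (mod 46), i.e. 7·t ≡ 8 − 5 ≡ 3 (mod 46). Since 7^(−1) ≡ 33 (mod 46), t ≡ 33·3 ≡ 7 (mod 46). So x ≡ 5 + 7·7 = 54 (mod 322).
Unique solution in [0, 322): x = 54.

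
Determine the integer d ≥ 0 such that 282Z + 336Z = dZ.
In the PID Z, (a, b) is generated by gcd(a, b). Compute gcd(336, 282) with the extended Euclidean algorithm, tracking rows (r, s, t) with s·336 + t·282 = r:
  row A: (336, 1, 0)   [1·336 + 0·282 = 336]
  row B: (282, 0, 1)   [0·336 + 1·282 = 282]
  336 = 1·282 + 54   → row C = row A − 1·row B = (54, 1, −1)   [check: 1·336 − 1·282 = 54]
  282 = 5·54 + 12   → row D = row B − 5·row C = (12, −5, 6)   [check: −5·336 + 6·282 = 12]
  54 = 4·12 + 6   → row E = row C − 4·row D = (6, 21, −25)   [check: 21·336 − 25·282 = 6]
  12 = 2·6 + 0   → remainder 0, stop. gcd = 6 (last nonzero row E).
So gcd(282, 336) = 6, with Bézout identity 21·336 − 25·282 = 6. Containment (⊇): the Bézout identity exhibits 6 as an element of (282, 336), giving (6) ⊆ (282, 336). Containment (⊆): since 6 | 282 and 6 | 336 (282 = 6·47, 336 = 6·56), every Z-linear combination of 282 and 336 is divisible by 6, so (282, 336) ⊆ (6). Therefore (282, 336) = (6), d = 6.

Final answer: (282, 336) = (6); d = 6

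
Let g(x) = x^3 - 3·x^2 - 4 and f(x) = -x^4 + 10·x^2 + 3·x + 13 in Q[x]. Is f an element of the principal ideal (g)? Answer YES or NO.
In Q[x] the ideal (g) consists of all multiples of g, so f ∈ (g) iff g | f, i.e. iff the remainder of f on division by g is 0. Divide f by g (g is monic, so eliminate the leading term of the running remainder at each step):
  leading term -x^4: subtract (-x)·g(x) = -x^4 + 3·x^3 + 4·x, leaving -3·x^3 + 10·x^2 - x + 13
  leading term -3·x^3: subtract (-3)·g(x) = -3·x^3 + 9·x^2 + 12, leaving x^2 - x + 1
The remainder r(x) = x^2 - x + 1 ≠ 0 (and deg r < deg g), so g ∤ f, i.e. f ∉ (g).

Final answer: NO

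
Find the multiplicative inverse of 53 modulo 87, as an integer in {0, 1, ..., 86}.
Apply the extended Euclidean algorithm to (87, 53), tracking rows (r, s, t) with s·87 + t·53 = r. Each division r_prev = q·r_cur + r_new produces the new row as (previous row) − q·(current row):
  row A: (87, 1, 0)   [1·87 + 0·53 = 87]
  row B: (53, 0, 1)   [0·87 + 1·53 = 53]
  87 = 1·53 + 34   → row C = row A − 1·row B = (34, 1, −1)   [check: 1·87 − 1·53 = 34]
  53 = 1·34 + 19   → row D = row B − 1·row C = (19, −1, 2)   [check: −1·87 + 2·53 = 19]
  34 = 1·19 + 15   → row E = row C − 1·row D = (15, 2, −3)   [check: 2·87 − 3·53 = 15]
  19 = 1·15 + 4   → row F = row D − 1·row E = (4, −3, 5)   [check: −3·87 + 5·53 = 4]
  15 = 3·4 + 3   → row G = row E − 3·row F = (3, 11, −18)   [check: 11·87 − 18·53 = 3]
  4 = 1·3 + 1   → row H = row F − 1·row G = (1, −14, 23)   [check: −14·87 + 23·53 = 1]
  3 = 3·1 + 0   → remainder 0, stop. gcd = 1 (last nonzero row H).
The gcd is 1, so 53 is invertible mod 87. The last nonzero row gives −14·87 + 23·53 = 1, so t = 23. So 53^(−1) ≡ 23 (mod 87). Verify: 53 · 23 = 1219 ≡ 1 (mod 87). ✓

Final answer: 53^(−1) ≡ 23 (mod 87)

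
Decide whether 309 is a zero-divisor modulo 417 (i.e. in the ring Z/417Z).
gcd(309, 417) = 3 > 1, so 309 is not a unit in Z/417Z. In Z/nZ every nonzero non-unit is a zero-divisor: explicitly, take b = 417/gcd = 139 ≠ 0 (mod 417); then 309·139 = 42951 = 103·417, i.e. 309·139 ≡ 0 (mod 417). So 309 is a zero-divisor.

Final answer: YES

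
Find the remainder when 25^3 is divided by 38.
7

Use repeated squaring. Binary(3) = 11. Walk through the bits of the exponent 3 left-to-right: at each bit after the leading one, square the running value, then multiply by 25 if the bit is 1 (always reducing mod 38):
  bit 1 = 1 (leading): start with 25.
  bit 2 = 1: square 25^2 = 625 ≡ 17; bit is 1, so multiply 17·25 = 425 ≡ 7 (mod 38).
Final value: 25^3 ≡ 7 (mod 38).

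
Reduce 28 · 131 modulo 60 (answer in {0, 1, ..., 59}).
8

Reduce the factors first: 131 ≡ 11 (mod 60), so 28 · 131 ≡ 28 · 11 (mod 60). 28 · 11 = 308. Dividing by 60: 308 = 5·60 + 8. So (28 · 131) mod 60 = 8.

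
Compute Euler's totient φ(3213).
φ(3213) = 1728

φ is multiplicative, with φ(p^e) = p^e − p^(e−1). Factorise 3213 = 3^3 · 7 · 17. Then
  φ(3213) = (3^3 − 3^2) · (7 − 1) · (17 − 1) = 18 · 6 · 16 = 1728.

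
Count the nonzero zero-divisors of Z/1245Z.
In Z/1245Z each nonzero element is either a unit (gcd with 1245 is 1) or a zero-divisor (gcd > 1). The number of units is φ(1245): factorise 1245 = 3 · 5 · 83, so φ(1245) = (3 − 1) · (5 − 1) · (83 − 1) = 2 · 4 · 82 = 656. The nonzero elements number 1245 − 1 = 1244. Hence the nonzero zero-divisors number 1244 − 656 = 588.

Final answer: Z/1245Z has 588 nonzero zero-divisors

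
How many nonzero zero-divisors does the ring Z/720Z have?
In Z/720Z each nonzero element is either a unit (gcd with 720 is 1) or a zero-divisor (gcd > 1). The number of units is φ(720): factorise 720 = 2^4 · 3^2 · 5, so φ(720) = (2^4 − 2^3) · (3^2 − 3^1) · (5 − 1) = 8 · 6 · 4 = 192. The nonzero elements number 720 − 1 = 719. Hence the nonzero zero-divisors number 719 − 192 = 527.

Final answer: Z/720Z has 527 nonzero zero-divisors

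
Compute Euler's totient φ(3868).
φ is multiplicative, with φ(p^e) = p^e − p^(e−1). Factorise 3868 = 2^2 · 967. Then
  φ(3868) = (2^2 − 2^1) · (967 − 1) = 2 · 966 = 1932.

Final answer: φ(3868) = 1932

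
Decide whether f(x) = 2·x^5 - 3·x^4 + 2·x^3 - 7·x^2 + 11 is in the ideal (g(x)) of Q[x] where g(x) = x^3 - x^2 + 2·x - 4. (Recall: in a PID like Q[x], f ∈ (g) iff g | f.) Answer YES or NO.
NO

In Q[x] the ideal (g) consists of all multiples of g, so f ∈ (g) iff g | f, i.e. iff the remainder of f on division by g is 0. Divide f by g (g is monic, so eliminate the leading term of the running remainder at each step):
  leading term 2·x^5: subtract (2·x^2)·g(x) = 2·x^5 - 2·x^4 + 4·x^3 - 8·x^2, leaving -x^4 - 2·x^3 + x^2 + 11
  leading term -x^4: subtract (-x)·g(x) = -x^4 + x^3 - 2·x^2 + 4·x, leaving -3·x^3 + 3·x^2 - 4·x + 11
  leading term -3·x^3: subtract (-3)·g(x) = -3·x^3 + 3·x^2 - 6·x + 12, leaving 2·x - 1
The remainder r(x) = 2·x - 1 ≠ 0 (and deg r < deg g), so g ∤ f, i.e. f ∉ (g).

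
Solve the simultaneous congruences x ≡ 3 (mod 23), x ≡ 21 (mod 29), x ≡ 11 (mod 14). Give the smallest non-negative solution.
The moduli 23, 29, 14 are pairwise coprime, so by the CRT there is a unique solution mod 23·29·14 = 9338.
Solve by successive substitution. Start with x ≡ 3 (mod 23).
  Combine with x ≡ 21 (mod 29): write x = 3 + 23·t and require 3 + 23·t ≡ 21 (mod 29), i.e. 23·t ≡ 21 − 3 ≡ 18 (mod 29). Since 23^(−1) ≡ 24 (mod 29), t ≡ 24·18 ≡ 26 (mod 29). So x ≡ 3 + 23·26 = 601 (mod 667).
  Combine with x ≡ 11 (mod 14): write x = 601 + 667·t and require 601 + 667·t ≡ 11 (mod 14), i.e. 667·t ≡ 11 − 601 ≡ 12 (mod 14). Since 667^(−1) ≡ 11 (mod 14) (667 ≡ 9 (mod 14)), t ≡ 11·12 ≡ 6 (mod 14). So x ≡ 601 + 667·6 = 4603 (mod 9338).
Unique solution in [0, 9338): x = 4603.

Final answer: x ≡ 4603 (mod 9338); the representative in [0, 9338) is 4603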